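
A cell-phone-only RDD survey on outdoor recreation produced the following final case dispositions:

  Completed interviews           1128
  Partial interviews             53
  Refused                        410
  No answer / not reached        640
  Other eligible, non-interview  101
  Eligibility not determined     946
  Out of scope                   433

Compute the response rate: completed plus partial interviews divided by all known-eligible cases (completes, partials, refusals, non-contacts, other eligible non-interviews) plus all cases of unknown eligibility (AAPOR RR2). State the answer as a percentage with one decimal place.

36.0%

Numerator → 1128 + 53 = 1181
Base → 1128 + 53 + 410 + 640 + 101 + 946 = 3278
RR2 = 1181 / 3278 = 0.3603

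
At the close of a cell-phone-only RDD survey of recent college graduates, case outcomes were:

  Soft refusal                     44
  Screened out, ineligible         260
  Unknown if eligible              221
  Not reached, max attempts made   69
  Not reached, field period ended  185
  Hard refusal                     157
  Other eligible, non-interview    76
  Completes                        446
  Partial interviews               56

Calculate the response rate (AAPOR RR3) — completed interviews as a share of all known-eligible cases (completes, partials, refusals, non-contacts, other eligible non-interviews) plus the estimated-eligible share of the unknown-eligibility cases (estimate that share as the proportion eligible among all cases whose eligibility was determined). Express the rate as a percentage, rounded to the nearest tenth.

Refusal or break-off = 157 + 44 = 201
Non-contacts = 185 + 69 = 254
Num → 446
Known eligible → 446 + 56 + 201 + 254 + 76 = 1033
e = 1033 / (1033 + 260) = 1033 / 1293 = 0.7989
Eligible share of unknowns → 0.7989 × 221 = 176.56
Denom → 1033 + 176.56 = 1209.56
RR3 = 446 / 1209.56 = 0.3687

36.9%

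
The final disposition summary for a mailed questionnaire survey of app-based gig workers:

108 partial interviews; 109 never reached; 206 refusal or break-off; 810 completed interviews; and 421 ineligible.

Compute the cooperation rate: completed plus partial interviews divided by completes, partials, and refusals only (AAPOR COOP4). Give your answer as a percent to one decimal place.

81.7%

Top = 810 + 108 = 918
Denominator = 810 + 108 + 206 = 1124
COOP4 = 918 / 1124 = 0.8167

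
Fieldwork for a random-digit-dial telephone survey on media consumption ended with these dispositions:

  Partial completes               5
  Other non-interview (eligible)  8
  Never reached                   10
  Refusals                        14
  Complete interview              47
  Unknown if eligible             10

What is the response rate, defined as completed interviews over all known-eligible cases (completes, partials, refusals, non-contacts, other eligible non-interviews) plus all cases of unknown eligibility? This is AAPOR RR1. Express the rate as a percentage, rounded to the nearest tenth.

50.0%

Num = 47
Denominator = 47 + 5 + 14 + 10 + 8 + 10 = 94
RR1 = 47 / 94 = 0.5000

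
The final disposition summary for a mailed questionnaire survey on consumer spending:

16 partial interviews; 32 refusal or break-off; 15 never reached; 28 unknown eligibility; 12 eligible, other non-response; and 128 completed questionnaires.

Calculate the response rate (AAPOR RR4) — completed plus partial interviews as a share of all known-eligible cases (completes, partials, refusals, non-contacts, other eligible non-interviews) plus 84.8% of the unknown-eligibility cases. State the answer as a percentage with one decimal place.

Top → 128 + 16 = 144
Eligible (known) → 128 + 16 + 32 + 15 + 12 = 203
Eligible share of unknowns → 0.8480 × 28 = 23.74
Base → 203 + 23.74 = 226.74
RR4 = 144 / 226.74 = 0.6351

63.5%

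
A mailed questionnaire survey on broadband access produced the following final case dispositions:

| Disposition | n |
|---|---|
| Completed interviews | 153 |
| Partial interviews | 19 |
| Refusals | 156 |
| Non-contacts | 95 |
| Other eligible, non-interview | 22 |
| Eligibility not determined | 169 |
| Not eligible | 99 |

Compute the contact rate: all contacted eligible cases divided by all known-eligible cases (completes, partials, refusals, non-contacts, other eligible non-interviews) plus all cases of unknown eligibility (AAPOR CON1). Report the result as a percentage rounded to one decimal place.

57.0%

Numerator → 153 + 19 + 156 + 22 = 350
Denominator → 153 + 19 + 156 + 95 + 22 + 169 = 614
CON1 = 350 / 614 = 0.5700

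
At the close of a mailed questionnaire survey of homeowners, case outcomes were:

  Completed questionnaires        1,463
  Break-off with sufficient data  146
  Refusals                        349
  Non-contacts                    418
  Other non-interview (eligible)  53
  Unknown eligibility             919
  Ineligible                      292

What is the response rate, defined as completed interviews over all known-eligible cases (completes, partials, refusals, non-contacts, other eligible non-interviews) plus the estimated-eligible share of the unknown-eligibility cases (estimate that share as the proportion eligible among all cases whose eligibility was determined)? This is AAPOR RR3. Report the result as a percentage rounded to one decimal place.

Top → 1463
Determined eligible → 1463 + 146 + 349 + 418 + 53 = 2429
e = 2429 / (2429 + 292) = 2429 / 2721 = 0.8927
Eligible share of unknowns → 0.8927 × 919 = 820.39
Denom → 2429 + 820.39 = 3249.39
RR3 = 1463 / 3249.39 = 0.4502

45.0%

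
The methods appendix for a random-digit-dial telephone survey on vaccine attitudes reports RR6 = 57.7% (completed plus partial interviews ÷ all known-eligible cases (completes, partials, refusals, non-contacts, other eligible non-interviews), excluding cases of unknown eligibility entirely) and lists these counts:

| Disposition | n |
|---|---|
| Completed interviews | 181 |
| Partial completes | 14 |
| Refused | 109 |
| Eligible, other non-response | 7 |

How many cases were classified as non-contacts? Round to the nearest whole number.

27

Numerator = 181 + 14 = 195
RR6 = 195 / D = 0.577
D = 195 / 0.577 = 338.0
Rest of base = 311
non-contacts = 338.0 − 311 ≈ 27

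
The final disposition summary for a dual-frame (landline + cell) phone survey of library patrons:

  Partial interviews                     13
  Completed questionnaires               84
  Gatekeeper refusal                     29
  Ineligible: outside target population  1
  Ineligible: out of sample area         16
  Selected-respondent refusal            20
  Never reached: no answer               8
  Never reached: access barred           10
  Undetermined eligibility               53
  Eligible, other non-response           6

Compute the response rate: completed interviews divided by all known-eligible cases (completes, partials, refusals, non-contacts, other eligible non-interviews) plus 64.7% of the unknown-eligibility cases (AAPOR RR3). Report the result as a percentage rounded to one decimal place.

41.1%

Refused = 29 + 20 = 49
No answer / not reached = 8 + 10 = 18
Out of scope = 1 + 16 = 17
Num → 84
Known eligible → 84 + 13 + 49 + 18 + 6 = 170
Eligible share of unknowns → 0.6470 × 53 = 34.29
Denom → 170 + 34.29 = 204.29
RR3 = 84 / 204.29 = 0.4112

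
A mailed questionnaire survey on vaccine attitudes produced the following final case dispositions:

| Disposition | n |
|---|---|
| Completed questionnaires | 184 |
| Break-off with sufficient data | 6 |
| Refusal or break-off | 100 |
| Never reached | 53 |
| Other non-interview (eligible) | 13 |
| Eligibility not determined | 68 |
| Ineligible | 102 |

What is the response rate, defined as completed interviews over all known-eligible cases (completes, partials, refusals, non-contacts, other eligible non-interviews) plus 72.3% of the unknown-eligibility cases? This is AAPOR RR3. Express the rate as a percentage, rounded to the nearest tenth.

45.4%

Top: 184
Determined eligible: 184 + 6 + 100 + 53 + 13 = 356
Estimated eligible among unknowns: 0.7230 × 68 = 49.16
Denom: 356 + 49.16 = 405.16
RR3 = 184 / 405.16 = 0.4541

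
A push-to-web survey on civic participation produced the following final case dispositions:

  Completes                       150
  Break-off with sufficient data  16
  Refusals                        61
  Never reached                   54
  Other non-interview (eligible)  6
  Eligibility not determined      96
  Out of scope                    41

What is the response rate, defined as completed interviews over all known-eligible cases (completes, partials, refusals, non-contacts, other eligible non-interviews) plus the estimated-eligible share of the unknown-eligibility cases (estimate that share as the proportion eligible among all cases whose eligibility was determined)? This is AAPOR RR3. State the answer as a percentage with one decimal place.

40.4%

Num: 150
Determined eligible: 150 + 16 + 61 + 54 + 6 = 287
e = 287 / (287 + 41) = 287 / 328 = 0.8750
Estimated eligible among unknowns: 0.8750 × 96 = 84.00
Denom: 287 + 84.00 = 371.00
RR3 = 150 / 371.00 = 0.4043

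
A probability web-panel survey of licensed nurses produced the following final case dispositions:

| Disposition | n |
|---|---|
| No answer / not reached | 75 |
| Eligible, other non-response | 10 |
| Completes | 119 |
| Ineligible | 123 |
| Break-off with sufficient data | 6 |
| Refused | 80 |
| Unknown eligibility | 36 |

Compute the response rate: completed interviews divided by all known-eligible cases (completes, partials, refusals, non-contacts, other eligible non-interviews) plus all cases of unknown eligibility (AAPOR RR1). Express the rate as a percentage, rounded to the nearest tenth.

Numerator → 119
Denominator → 119 + 6 + 80 + 75 + 10 + 36 = 326
RR1 = 119 / 326 = 0.3650

36.5%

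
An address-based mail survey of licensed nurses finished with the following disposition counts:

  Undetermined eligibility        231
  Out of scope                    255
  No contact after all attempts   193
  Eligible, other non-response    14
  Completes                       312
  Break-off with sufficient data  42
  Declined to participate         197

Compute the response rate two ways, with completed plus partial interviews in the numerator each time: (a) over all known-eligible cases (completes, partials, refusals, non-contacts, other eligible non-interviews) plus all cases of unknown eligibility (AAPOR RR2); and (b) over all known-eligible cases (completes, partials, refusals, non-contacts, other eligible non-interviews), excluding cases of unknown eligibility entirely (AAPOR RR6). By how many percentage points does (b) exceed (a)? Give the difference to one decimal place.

Numerator: 312 + 42 = 354
Denominator: 312 + 42 + 197 + 193 + 14 + 231 = 989
RR2 = 354 / 989 = 0.3579
Denominator: 312 + 42 + 197 + 193 + 14 = 758
RR6 = 354 / 758 = 0.4670
Difference = 46.70 − 35.79 = 10.91 percentage points

10.9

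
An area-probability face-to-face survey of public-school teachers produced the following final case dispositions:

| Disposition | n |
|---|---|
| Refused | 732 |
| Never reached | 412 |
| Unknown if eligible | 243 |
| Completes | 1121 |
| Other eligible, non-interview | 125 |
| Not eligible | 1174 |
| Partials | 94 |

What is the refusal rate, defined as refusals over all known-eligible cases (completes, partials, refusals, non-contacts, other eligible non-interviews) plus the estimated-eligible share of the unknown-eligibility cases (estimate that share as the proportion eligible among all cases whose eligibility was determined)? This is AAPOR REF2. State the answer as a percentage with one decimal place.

27.6%

Num = 732
Eligible (known) = 1121 + 94 + 732 + 412 + 125 = 2484
e = 2484 / (2484 + 1174) = 2484 / 3658 = 0.6791
e × U = 0.6791 × 243 = 165.02
Denominator = 2484 + 165.02 = 2649.02
REF2 = 732 / 2649.02 = 0.2763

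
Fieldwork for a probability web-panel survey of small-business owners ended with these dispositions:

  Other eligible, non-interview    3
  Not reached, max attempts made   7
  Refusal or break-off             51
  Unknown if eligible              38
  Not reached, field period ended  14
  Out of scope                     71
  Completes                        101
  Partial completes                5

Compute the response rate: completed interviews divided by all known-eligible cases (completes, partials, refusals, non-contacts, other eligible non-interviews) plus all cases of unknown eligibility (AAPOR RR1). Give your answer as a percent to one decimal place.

No answer / not reached = 14 + 7 = 21
Top: 101
Denominator: 101 + 5 + 51 + 21 + 3 + 38 = 219
RR1 = 101 / 219 = 0.4612

46.1%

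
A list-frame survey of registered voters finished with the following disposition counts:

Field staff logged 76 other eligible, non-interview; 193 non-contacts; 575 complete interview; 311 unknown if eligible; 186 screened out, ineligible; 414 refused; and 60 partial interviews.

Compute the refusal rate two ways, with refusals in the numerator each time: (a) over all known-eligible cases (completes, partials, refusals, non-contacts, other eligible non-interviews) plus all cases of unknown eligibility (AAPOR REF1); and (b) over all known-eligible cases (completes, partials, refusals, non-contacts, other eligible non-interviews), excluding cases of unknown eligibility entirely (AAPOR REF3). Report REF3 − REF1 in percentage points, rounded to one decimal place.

6.0

Num: 414
Denom: 575 + 60 + 414 + 193 + 76 + 311 = 1629
REF1 = 414 / 1629 = 0.2541
Denom: 575 + 60 + 414 + 193 + 76 = 1318
REF3 = 414 / 1318 = 0.3141
Difference = 31.41 − 25.41 = 6.00 percentage points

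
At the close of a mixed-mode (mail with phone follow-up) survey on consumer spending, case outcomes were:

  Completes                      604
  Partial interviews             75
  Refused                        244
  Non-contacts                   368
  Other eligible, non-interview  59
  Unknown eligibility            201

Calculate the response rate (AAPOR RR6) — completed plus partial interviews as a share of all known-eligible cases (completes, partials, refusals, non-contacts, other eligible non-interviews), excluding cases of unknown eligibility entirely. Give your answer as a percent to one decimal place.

50.3%

Numerator → 604 + 75 = 679
Denominator → 604 + 75 + 244 + 368 + 59 = 1350
RR6 = 679 / 1350 = 0.5030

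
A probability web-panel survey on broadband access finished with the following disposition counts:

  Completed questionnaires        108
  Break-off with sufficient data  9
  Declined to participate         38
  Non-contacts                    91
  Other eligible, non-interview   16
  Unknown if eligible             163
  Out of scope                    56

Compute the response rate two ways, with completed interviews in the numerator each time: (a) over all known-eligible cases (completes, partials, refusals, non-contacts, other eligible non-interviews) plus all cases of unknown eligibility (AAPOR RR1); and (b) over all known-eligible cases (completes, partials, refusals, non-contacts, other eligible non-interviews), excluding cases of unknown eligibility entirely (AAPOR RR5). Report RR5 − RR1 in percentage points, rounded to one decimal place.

15.8

Numerator = 108
Base = 108 + 9 + 38 + 91 + 16 + 163 = 425
RR1 = 108 / 425 = 0.2541
Base = 108 + 9 + 38 + 91 + 16 = 262
RR5 = 108 / 262 = 0.4122
Difference = 41.22 − 25.41 = 15.81 percentage points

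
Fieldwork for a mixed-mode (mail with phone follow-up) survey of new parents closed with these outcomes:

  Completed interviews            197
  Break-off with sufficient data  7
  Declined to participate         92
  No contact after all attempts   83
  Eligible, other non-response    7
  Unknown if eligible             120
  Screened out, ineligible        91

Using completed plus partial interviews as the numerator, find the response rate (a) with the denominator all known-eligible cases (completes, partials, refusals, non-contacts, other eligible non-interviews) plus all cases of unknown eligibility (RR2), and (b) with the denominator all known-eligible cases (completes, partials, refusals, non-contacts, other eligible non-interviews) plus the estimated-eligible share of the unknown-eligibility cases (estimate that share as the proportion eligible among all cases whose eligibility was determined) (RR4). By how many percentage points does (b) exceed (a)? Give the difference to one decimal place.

1.9

Top → 197 + 7 = 204
Denominator → 197 + 7 + 92 + 83 + 7 + 120 = 506
RR2 = 204 / 506 = 0.4032
Determined eligible → 197 + 7 + 92 + 83 + 7 = 386
e = 386 / (386 + 91) = 386 / 477 = 0.8092
e × U → 0.8092 × 120 = 97.10
Denominator → 386 + 97.10 = 483.10
RR4 = 204 / 483.10 = 0.4223
Difference = 42.23 − 40.32 = 1.91 percentage points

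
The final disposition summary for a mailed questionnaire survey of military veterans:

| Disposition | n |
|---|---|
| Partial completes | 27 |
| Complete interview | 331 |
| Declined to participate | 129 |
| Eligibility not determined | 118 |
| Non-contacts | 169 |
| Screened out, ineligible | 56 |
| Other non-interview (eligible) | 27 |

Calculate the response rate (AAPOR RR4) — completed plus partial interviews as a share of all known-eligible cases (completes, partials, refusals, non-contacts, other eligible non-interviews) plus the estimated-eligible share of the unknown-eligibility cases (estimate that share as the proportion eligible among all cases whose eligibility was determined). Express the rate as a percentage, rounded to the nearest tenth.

45.2%

Numerator: 331 + 27 = 358
Known eligible: 331 + 27 + 129 + 169 + 27 = 683
e = 683 / (683 + 56) = 683 / 739 = 0.9242
e × U: 0.9242 × 118 = 109.06
Base: 683 + 109.06 = 792.06
RR4 = 358 / 792.06 = 0.4520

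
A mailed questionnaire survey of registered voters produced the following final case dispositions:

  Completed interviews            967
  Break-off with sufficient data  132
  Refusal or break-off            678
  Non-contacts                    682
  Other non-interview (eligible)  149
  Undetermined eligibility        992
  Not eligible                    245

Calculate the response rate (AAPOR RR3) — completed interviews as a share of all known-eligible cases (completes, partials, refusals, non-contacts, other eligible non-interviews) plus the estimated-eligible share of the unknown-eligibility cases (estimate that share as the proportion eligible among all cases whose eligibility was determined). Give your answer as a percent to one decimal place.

27.5%

Num: 967
Known eligible: 967 + 132 + 678 + 682 + 149 = 2608
e = 2608 / (2608 + 245) = 2608 / 2853 = 0.9141
Estimated eligible among unknowns: 0.9141 × 992 = 906.79
Denom: 2608 + 906.79 = 3514.79
RR3 = 967 / 3514.79 = 0.2751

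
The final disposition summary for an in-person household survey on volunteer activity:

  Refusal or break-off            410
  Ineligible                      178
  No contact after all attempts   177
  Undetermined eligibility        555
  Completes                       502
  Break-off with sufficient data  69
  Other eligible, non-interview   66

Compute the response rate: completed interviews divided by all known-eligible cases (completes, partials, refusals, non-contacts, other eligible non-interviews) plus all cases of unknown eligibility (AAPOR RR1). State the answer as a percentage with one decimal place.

Num → 502
Base → 502 + 69 + 410 + 177 + 66 + 555 = 1779
RR1 = 502 / 1779 = 0.2822

28.2%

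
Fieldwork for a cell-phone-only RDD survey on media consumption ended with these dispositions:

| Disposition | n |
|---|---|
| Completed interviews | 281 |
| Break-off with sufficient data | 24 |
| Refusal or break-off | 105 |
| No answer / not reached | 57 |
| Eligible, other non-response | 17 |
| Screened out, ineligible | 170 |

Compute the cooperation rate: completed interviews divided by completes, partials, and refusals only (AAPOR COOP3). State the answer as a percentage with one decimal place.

Top = 281
Denom = 281 + 24 + 105 = 410
COOP3 = 281 / 410 = 0.6854

68.5%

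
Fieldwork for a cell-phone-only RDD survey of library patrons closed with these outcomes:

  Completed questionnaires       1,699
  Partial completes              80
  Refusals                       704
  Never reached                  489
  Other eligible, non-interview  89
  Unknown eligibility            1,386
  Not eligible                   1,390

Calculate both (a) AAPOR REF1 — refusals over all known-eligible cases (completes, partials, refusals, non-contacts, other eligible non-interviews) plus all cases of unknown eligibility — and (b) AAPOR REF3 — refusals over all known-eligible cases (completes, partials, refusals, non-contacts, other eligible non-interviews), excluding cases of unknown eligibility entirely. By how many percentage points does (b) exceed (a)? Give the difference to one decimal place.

7.2

Top: 704
Denom: 1699 + 80 + 704 + 489 + 89 + 1386 = 4447
REF1 = 704 / 4447 = 0.1583
Denom: 1699 + 80 + 704 + 489 + 89 = 3061
REF3 = 704 / 3061 = 0.2300
Difference = 23.00 − 15.83 = 7.17 percentage points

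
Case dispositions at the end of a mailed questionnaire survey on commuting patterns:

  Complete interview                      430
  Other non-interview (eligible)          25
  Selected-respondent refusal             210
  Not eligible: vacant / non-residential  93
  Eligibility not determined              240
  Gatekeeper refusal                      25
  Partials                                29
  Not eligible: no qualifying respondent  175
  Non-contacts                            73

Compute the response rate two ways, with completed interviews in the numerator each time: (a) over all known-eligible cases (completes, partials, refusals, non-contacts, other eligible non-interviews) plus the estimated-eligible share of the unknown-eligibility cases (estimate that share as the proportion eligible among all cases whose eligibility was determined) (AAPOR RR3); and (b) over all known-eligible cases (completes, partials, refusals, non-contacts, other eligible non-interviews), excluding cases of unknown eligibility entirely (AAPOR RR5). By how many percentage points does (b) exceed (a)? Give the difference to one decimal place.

Refused = 25 + 210 = 235
Screened out, ineligible = 175 + 93 = 268
Num: 430
Eligible (known): 430 + 29 + 235 + 73 + 25 = 792
e = 792 / (792 + 268) = 792 / 1060 = 0.7472
e × U: 0.7472 × 240 = 179.33
Base: 792 + 179.33 = 971.33
RR3 = 430 / 971.33 = 0.4427
Base: 430 + 29 + 235 + 73 + 25 = 792
RR5 = 430 / 792 = 0.5429
Difference = 54.29 − 44.27 = 10.02 percentage points

10.0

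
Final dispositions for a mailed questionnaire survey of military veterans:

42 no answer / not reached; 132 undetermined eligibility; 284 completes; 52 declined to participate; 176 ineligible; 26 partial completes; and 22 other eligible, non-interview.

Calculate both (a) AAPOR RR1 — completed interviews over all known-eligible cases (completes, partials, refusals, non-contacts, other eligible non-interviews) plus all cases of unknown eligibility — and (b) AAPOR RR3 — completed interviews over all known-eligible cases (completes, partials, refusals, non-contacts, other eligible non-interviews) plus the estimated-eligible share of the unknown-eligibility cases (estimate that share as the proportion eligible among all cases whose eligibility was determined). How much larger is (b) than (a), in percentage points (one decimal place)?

Num → 284
Denom → 284 + 26 + 52 + 42 + 22 + 132 = 558
RR1 = 284 / 558 = 0.5090
Known eligible → 284 + 26 + 52 + 42 + 22 = 426
e = 426 / (426 + 176) = 426 / 602 = 0.7076
e × U → 0.7076 × 132 = 93.40
Denom → 426 + 93.40 = 519.40
RR3 = 284 / 519.40 = 0.5468
Difference = 54.68 − 50.90 = 3.78 percentage points

3.8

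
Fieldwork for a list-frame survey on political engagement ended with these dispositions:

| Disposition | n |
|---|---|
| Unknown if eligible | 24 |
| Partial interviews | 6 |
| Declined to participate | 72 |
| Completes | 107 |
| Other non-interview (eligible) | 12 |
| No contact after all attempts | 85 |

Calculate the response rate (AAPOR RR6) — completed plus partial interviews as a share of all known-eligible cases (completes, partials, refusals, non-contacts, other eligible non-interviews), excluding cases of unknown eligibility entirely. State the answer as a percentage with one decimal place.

Top: 107 + 6 = 113
Denom: 107 + 6 + 72 + 85 + 12 = 282
RR6 = 113 / 282 = 0.4007

40.1%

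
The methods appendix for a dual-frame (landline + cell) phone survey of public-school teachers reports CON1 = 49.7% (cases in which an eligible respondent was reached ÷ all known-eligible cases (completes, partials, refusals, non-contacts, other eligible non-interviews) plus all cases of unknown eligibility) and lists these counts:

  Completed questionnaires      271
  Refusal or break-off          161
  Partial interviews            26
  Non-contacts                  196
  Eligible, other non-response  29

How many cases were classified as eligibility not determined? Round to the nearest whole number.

297

Num: 271 + 26 + 161 + 29 = 487
CON1 = 487 / D = 0.497
D = 487 / 0.497 = 979.9
Other denominator terms total 683
eligibility not determined = 979.9 − 683 ≈ 297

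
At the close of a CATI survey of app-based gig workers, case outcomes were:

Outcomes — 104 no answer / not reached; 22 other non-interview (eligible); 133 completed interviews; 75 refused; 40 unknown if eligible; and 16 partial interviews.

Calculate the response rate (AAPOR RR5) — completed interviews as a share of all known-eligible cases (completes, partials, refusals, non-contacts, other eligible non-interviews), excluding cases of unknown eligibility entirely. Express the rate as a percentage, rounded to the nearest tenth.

38.0%

Numerator: 133
Denom: 133 + 16 + 75 + 104 + 22 = 350
RR5 = 133 / 350 = 0.3800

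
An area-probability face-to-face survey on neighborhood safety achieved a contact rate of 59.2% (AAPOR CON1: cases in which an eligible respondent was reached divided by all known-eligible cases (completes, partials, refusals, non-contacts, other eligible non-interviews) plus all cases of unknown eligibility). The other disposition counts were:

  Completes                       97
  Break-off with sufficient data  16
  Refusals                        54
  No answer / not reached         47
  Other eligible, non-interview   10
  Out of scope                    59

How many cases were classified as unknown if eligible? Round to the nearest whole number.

Top: 97 + 16 + 54 + 10 = 177
CON1 = 177 / D = 0.592
D = 177 / 0.592 = 299.0
Other denominator terms total 224
unknown if eligible = 299.0 − 224 ≈ 75

75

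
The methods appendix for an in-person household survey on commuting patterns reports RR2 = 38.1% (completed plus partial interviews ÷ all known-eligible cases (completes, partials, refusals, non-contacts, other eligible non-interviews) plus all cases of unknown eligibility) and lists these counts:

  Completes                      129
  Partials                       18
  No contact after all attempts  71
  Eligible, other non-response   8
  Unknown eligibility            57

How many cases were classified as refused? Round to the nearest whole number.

103

Num → 129 + 18 = 147
RR2 = 147 / D = 0.381
D = 147 / 0.381 = 385.8
Rest of base = 283
refused = 385.8 − 283 ≈ 103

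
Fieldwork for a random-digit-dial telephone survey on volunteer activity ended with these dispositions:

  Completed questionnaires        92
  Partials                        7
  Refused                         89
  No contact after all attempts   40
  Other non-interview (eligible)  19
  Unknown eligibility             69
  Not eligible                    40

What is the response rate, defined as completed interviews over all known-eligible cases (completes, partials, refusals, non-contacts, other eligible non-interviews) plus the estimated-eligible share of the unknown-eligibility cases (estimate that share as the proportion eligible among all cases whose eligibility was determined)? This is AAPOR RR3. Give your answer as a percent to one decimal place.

Top → 92
Determined eligible → 92 + 7 + 89 + 40 + 19 = 247
e = 247 / (247 + 40) = 247 / 287 = 0.8606
e × U → 0.8606 × 69 = 59.38
Base → 247 + 59.38 = 306.38
RR3 = 92 / 306.38 = 0.3003

30.0%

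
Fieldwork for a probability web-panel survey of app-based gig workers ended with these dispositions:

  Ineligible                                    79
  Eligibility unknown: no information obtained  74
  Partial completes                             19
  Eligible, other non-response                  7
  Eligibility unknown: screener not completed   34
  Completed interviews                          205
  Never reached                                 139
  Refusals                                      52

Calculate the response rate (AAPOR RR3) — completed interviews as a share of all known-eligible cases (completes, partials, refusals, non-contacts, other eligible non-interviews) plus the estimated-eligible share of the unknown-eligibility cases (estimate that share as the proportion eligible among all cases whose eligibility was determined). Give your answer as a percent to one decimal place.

40.0%

Unknown eligibility = 34 + 74 = 108
Numerator → 205
Eligible (known) → 205 + 19 + 52 + 139 + 7 = 422
e = 422 / (422 + 79) = 422 / 501 = 0.8423
e × U → 0.8423 × 108 = 90.97
Denominator → 422 + 90.97 = 512.97
RR3 = 205 / 512.97 = 0.3996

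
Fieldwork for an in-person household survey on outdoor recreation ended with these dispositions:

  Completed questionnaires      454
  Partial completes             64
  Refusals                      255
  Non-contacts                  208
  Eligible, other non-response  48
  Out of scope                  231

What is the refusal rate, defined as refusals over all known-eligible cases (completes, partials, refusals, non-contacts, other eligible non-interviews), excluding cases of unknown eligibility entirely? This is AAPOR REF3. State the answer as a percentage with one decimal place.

24.8%

Numerator → 255
Denominator → 454 + 64 + 255 + 208 + 48 = 1029
REF3 = 255 / 1029 = 0.2478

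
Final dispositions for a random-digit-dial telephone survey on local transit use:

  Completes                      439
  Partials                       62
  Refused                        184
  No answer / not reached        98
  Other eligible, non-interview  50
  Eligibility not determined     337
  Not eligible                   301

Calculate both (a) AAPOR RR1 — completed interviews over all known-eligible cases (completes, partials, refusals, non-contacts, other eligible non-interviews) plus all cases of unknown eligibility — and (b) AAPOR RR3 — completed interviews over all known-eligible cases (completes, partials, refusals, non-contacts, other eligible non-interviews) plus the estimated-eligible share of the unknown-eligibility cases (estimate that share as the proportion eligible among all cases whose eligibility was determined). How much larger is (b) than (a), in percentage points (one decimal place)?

Numerator = 439
Denom = 439 + 62 + 184 + 98 + 50 + 337 = 1170
RR1 = 439 / 1170 = 0.3752
Known eligible = 439 + 62 + 184 + 98 + 50 = 833
e = 833 / (833 + 301) = 833 / 1134 = 0.7346
Estimated eligible among unknowns = 0.7346 × 337 = 247.56
Denom = 833 + 247.56 = 1080.56
RR3 = 439 / 1080.56 = 0.4063
Difference = 40.63 − 37.52 = 3.11 percentage points

3.1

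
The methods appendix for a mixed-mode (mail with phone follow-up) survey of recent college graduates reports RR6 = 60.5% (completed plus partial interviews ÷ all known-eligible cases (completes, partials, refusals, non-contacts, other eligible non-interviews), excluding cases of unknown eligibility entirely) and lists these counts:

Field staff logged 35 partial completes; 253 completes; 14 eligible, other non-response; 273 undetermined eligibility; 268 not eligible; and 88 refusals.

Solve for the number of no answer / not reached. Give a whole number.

Top → 253 + 35 = 288
RR6 = 288 / D = 0.605
D = 288 / 0.605 = 476.0
Rest of base = 390
no answer / not reached = 476.0 − 390 ≈ 86

86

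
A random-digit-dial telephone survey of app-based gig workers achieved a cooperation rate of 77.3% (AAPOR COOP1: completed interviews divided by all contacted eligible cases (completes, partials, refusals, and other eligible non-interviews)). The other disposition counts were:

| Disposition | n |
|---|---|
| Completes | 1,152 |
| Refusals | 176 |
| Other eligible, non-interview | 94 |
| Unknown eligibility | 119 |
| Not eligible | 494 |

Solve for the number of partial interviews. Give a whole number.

68

COOP1 = 1152 / D = 0.773
D = 1152 / 0.773 = 1490.3
Remaining denominator categories sum to 1422
partial interviews = 1490.3 − 1422 ≈ 68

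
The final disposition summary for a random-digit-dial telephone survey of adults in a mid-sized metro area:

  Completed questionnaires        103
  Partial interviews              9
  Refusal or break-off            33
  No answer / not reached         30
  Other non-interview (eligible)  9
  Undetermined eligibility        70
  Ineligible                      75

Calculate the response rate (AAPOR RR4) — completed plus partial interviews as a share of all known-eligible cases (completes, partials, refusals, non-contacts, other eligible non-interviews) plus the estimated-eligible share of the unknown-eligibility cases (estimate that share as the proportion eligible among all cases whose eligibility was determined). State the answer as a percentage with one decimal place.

47.9%

Top: 103 + 9 = 112
Known eligible: 103 + 9 + 33 + 30 + 9 = 184
e = 184 / (184 + 75) = 184 / 259 = 0.7104
Eligible share of unknowns: 0.7104 × 70 = 49.73
Denominator: 184 + 49.73 = 233.73
RR4 = 112 / 233.73 = 0.4792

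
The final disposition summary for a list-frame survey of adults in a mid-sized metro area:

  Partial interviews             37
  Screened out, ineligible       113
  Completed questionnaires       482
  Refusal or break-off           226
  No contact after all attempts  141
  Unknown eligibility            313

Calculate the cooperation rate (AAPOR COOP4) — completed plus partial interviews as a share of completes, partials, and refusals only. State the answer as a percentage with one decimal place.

69.7%

Numerator = 482 + 37 = 519
Denominator = 482 + 37 + 226 = 745
COOP4 = 519 / 745 = 0.6966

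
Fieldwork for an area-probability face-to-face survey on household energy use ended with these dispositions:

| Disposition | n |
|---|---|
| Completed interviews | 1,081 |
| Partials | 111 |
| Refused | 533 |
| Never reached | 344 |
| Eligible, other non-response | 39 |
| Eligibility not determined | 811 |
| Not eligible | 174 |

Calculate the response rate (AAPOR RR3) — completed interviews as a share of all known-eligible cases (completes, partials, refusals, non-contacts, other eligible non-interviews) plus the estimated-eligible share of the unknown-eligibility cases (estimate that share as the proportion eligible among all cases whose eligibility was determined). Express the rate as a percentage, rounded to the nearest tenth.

Num → 1081
Eligible (known) → 1081 + 111 + 533 + 344 + 39 = 2108
e = 2108 / (2108 + 174) = 2108 / 2282 = 0.9238
Eligible share of unknowns → 0.9238 × 811 = 749.20
Base → 2108 + 749.20 = 2857.20
RR3 = 1081 / 2857.20 = 0.3783

37.8%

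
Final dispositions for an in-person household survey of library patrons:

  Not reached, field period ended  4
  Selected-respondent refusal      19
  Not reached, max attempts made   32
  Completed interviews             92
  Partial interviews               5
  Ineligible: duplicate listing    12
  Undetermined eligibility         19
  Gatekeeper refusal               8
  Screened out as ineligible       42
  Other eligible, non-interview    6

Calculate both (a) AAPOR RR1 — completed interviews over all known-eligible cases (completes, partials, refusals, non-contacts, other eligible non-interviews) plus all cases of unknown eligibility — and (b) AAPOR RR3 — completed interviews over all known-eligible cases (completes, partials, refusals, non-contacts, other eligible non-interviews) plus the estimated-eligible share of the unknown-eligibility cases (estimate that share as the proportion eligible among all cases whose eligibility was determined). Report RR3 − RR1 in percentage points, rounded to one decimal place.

1.3

Refusals = 8 + 19 = 27
No answer / not reached = 4 + 32 = 36
Ineligible = 42 + 12 = 54
Numerator → 92
Base → 92 + 5 + 27 + 36 + 6 + 19 = 185
RR1 = 92 / 185 = 0.4973
Eligible (known) → 92 + 5 + 27 + 36 + 6 = 166
e = 166 / (166 + 54) = 166 / 220 = 0.7545
Eligible share of unknowns → 0.7545 × 19 = 14.34
Base → 166 + 14.34 = 180.34
RR3 = 92 / 180.34 = 0.5101
Difference = 51.01 − 49.73 = 1.28 percentage points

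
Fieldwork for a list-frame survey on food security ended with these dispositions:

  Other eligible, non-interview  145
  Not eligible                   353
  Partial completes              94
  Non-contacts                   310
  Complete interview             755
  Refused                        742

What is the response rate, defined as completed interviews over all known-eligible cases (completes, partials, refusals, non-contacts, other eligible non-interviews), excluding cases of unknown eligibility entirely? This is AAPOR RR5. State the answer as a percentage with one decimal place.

Numerator = 755
Denom = 755 + 94 + 742 + 310 + 145 = 2046
RR5 = 755 / 2046 = 0.3690

36.9%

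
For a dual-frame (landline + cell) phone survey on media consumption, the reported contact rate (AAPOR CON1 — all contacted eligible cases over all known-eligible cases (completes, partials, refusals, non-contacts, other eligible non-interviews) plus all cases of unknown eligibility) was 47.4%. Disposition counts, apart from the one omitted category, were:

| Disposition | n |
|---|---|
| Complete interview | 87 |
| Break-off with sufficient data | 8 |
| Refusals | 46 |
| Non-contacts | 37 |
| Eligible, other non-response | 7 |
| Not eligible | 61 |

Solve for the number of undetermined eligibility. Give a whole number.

127

Top = 87 + 8 + 46 + 7 = 148
CON1 = 148 / D = 0.474
D = 148 / 0.474 = 312.2
Remaining denominator categories sum to 185
undetermined eligibility = 312.2 − 185 ≈ 127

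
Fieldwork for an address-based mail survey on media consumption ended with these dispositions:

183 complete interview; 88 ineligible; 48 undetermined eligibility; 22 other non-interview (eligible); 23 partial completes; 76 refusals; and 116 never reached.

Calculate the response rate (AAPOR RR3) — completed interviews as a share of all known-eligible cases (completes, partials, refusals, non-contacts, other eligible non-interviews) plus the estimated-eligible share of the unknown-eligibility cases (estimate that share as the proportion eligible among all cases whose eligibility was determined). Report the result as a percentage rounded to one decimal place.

Num → 183
Eligible (known) → 183 + 23 + 76 + 116 + 22 = 420
e = 420 / (420 + 88) = 420 / 508 = 0.8268
Estimated eligible among unknowns → 0.8268 × 48 = 39.69
Base → 420 + 39.69 = 459.69
RR3 = 183 / 459.69 = 0.3981

39.8%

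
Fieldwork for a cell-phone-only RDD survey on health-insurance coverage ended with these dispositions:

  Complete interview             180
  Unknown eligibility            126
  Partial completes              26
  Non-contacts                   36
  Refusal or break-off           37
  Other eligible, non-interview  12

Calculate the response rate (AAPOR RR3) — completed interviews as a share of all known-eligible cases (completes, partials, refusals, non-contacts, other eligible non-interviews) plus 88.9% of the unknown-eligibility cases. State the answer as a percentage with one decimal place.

Numerator: 180
Eligible (known): 180 + 26 + 37 + 36 + 12 = 291
Eligible share of unknowns: 0.8890 × 126 = 112.01
Denominator: 291 + 112.01 = 403.01
RR3 = 180 / 403.01 = 0.4466

44.7%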